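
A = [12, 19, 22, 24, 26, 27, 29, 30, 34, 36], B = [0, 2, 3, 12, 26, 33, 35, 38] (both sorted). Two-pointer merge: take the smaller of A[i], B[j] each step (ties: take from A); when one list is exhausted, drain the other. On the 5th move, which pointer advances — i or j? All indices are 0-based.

j

[i=0,j=0] A[i]=12>B[j]=0 take 0 → j++
[i=0,j=1] A[i]=12>B[j]=2 take 2 → j++
[i=0,j=2] A[i]=12>B[j]=3 take 3 → j++
[i=0,j=3] A[i]=12<=B[j]=12 take 12 → i++
[i=1,j=3] A[i]=19>B[j]=12 take 12 → j++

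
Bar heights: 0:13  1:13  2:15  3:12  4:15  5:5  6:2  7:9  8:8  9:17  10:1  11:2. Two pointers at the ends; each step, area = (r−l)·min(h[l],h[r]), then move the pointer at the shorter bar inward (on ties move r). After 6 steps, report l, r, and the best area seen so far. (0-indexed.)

[0,11] min(13,2)*11=22 best=22 * → r--
[0,10] min(13,1)*10=10 best=22 → r--
[0,9] min(13,17)*9=117 best=117 * → l++
[1,9] min(13,17)*8=104 best=117 → l++
[2,9] min(15,17)*7=105 best=117 → l++
[3,9] min(12,17)*6=72 best=117 → l++

l=4, r=9, best area=117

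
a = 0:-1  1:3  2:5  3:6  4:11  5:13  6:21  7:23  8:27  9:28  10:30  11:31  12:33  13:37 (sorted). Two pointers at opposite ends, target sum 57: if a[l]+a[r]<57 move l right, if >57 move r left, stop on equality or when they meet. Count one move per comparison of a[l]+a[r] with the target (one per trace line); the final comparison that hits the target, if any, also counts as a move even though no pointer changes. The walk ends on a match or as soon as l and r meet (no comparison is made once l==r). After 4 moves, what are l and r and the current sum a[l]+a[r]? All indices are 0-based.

[0,13] -1+37=36 <57 → l++
[1,13] 3+37=40 <57 → l++
[2,13] 5+37=42 <57 → l++
[3,13] 6+37=43 <57 → l++

l=4, r=13, sum=48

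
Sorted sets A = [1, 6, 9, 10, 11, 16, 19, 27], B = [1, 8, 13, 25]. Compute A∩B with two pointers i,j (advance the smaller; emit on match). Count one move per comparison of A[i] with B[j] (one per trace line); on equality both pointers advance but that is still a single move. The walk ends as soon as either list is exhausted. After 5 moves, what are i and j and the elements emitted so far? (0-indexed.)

[i=0,j=0] 1==1 emit → i++,j++
[i=1,j=1] 6<8 → i++
[i=2,j=1] 9>8 → j++
[i=2,j=2] 9<13 → i++
[i=3,j=2] 10<13 → i++

i=4, j=2, emitted=[1]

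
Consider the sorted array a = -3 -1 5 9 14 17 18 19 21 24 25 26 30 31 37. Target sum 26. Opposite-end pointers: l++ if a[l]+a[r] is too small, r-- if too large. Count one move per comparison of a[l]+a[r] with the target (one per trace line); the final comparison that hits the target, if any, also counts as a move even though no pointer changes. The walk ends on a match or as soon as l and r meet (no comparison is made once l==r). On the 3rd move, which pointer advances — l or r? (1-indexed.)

l=1 r=15: -3+37=34 >26, r--
l=1 r=14: -3+31=28 >26, r--
l=1 r=13: -3+30=27 >26, r--

r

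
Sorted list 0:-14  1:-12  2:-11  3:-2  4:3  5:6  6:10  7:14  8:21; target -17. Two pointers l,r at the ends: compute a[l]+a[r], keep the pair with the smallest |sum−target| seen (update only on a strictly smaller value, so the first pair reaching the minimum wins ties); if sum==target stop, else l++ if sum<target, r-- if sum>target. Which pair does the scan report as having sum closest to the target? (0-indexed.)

l=0 r=8: -14+21=7 d=24 *, r--
l=0 r=7: -14+14=0 d=17 *, r--
l=0 r=6: -14+10=-4 d=13 *, r--
l=0 r=5: -14+6=-8 d=9 *, r--
l=0 r=4: -14+3=-11 d=6 *, r--
l=0 r=3: -14+-2=-16 d=1 *, r--
l=0 r=2: -14+-11=-25 d=8, l++
l=1 r=2: -12+-11=-23 d=6, l++

pair (-14, -2) with sum -16 (|Δ|=1)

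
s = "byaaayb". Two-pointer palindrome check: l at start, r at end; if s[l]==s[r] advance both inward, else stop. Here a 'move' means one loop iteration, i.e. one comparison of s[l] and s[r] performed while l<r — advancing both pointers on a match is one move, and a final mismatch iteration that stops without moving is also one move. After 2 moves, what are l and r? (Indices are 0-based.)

l=2, r=4

l=0 r=6: 'b'=='b', l++,r--
l=1 r=5: 'y'=='y', l++,r--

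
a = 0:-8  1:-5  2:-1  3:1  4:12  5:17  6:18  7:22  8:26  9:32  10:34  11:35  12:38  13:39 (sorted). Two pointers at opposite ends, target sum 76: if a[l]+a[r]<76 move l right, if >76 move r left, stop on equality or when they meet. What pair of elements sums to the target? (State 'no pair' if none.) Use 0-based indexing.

[0,13] -8+39=31 <76 → l++
[1,13] -5+39=34 <76 → l++
[2,13] -1+39=38 <76 → l++
[3,13] 1+39=40 <76 → l++
[4,13] 12+39=51 <76 → l++
[5,13] 17+39=56 <76 → l++
[6,13] 18+39=57 <76 → l++
[7,13] 22+39=61 <76 → l++
[8,13] 26+39=65 <76 → l++
[9,13] 32+39=71 <76 → l++
[10,13] 34+39=73 <76 → l++
[11,13] 35+39=74 <76 → l++
[12,13] 38+39=77 >76 → r--

no pair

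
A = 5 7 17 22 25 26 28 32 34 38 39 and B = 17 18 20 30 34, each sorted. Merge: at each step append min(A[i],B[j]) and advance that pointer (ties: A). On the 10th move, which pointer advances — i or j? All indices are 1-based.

i=1 j=1: A[i]=5<=B[j]=17 take 5, i++
i=2 j=1: A[i]=7<=B[j]=17 take 7, i++
i=3 j=1: A[i]=17<=B[j]=17 take 17, i++
i=4 j=1: A[i]=22>B[j]=17 take 17, j++
i=4 j=2: A[i]=22>B[j]=18 take 18, j++
i=4 j=3: A[i]=22>B[j]=20 take 20, j++
i=4 j=4: A[i]=22<=B[j]=30 take 22, i++
i=5 j=4: A[i]=25<=B[j]=30 take 25, i++
i=6 j=4: A[i]=26<=B[j]=30 take 26, i++
i=7 j=4: A[i]=28<=B[j]=30 take 28, i++

i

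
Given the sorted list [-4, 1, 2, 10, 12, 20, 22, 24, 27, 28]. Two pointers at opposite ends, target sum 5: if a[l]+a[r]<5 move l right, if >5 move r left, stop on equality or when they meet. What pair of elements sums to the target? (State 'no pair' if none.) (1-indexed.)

l=1 r=10: -4+28=24 >5, r--
l=1 r=9: -4+27=23 >5, r--
l=1 r=8: -4+24=20 >5, r--
l=1 r=7: -4+22=18 >5, r--
l=1 r=6: -4+20=16 >5, r--
l=1 r=5: -4+12=8 >5, r--
l=1 r=4: -4+10=6 >5, r--
l=1 r=3: -4+2=-2 <5, l++
l=2 r=3: 1+2=3 <5, l++

no pair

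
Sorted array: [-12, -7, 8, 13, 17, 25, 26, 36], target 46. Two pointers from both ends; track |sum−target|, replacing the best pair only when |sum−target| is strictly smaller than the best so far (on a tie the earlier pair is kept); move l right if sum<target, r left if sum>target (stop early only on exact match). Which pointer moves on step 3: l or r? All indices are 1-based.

[1,8] -12+36=24 d=22 * → l++
[2,8] -7+36=29 d=17 * → l++
[3,8] 8+36=44 d=2 * → l++

l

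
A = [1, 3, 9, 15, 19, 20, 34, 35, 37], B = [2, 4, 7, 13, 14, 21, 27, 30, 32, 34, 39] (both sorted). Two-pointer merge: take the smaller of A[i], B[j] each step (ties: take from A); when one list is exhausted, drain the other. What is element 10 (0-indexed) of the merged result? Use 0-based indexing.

[i=0,j=0] A[i]=1<=B[j]=2 take 1 → i++
[i=1,j=0] A[i]=3>B[j]=2 take 2 → j++
[i=1,j=1] A[i]=3<=B[j]=4 take 3 → i++
[i=2,j=1] A[i]=9>B[j]=4 take 4 → j++
[i=2,j=2] A[i]=9>B[j]=7 take 7 → j++
[i=2,j=3] A[i]=9<=B[j]=13 take 9 → i++
[i=3,j=3] A[i]=15>B[j]=13 take 13 → j++
[i=3,j=4] A[i]=15>B[j]=14 take 14 → j++
[i=3,j=5] A[i]=15<=B[j]=21 take 15 → i++
[i=4,j=5] A[i]=19<=B[j]=21 take 19 → i++
[i=5,j=5] A[i]=20<=B[j]=21 take 20 → i++
[i=6,j=5] A[i]=34>B[j]=21 take 21 → j++
[i=6,j=6] A[i]=34>B[j]=27 take 27 → j++
[i=6,j=7] A[i]=34>B[j]=30 take 30 → j++
[i=6,j=8] A[i]=34>B[j]=32 take 32 → j++
[i=6,j=9] A[i]=34<=B[j]=34 take 34 → i++
[i=7,j=9] A[i]=35>B[j]=34 take 34 → j++
[i=7,j=10] A[i]=35<=B[j]=39 take 35 → i++
[i=8,j=10] A[i]=37<=B[j]=39 take 37 → i++
[i=9,j=10] A done, take B[j]=39 → j++

merged[10] = 20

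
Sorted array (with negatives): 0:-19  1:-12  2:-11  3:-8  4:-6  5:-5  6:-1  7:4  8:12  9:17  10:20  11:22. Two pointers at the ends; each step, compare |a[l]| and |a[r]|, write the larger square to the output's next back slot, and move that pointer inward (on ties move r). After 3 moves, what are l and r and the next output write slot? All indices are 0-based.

[0,11] |-19|<=|22| out[11]=484 → r--
[0,10] |-19|<=|20| out[10]=400 → r--
[0,9] |-19|>|17| out[9]=361 → l++

l=1, r=9, next write slot=8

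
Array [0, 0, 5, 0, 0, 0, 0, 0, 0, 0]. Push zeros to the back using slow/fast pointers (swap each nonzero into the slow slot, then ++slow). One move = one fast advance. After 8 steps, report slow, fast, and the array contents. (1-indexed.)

slow=1 fast=1: a[fast]=0, fast++
slow=1 fast=2: a[fast]=0, fast++
slow=1 fast=3: a[fast]=5≠0 swap→a[1]=5, slow++,fast++
slow=2 fast=4: a[fast]=0, fast++
slow=2 fast=5: a[fast]=0, fast++
slow=2 fast=6: a[fast]=0, fast++
slow=2 fast=7: a[fast]=0, fast++
slow=2 fast=8: a[fast]=0, fast++

slow=2, fast=9, a=[5, 0, 0, 0, 0, 0, 0, 0, 0, 0]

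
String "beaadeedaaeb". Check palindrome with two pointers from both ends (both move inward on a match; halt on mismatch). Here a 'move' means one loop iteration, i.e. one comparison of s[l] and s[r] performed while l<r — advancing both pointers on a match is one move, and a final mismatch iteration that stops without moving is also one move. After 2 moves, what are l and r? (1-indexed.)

[1,12] 'b'=='b' → l++,r--
[2,11] 'e'=='e' → l++,r--

l=3, r=10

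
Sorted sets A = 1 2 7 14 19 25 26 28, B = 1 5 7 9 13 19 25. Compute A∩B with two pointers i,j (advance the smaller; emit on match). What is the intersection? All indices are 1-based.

[i=1,j=1] 1==1 emit → i++,j++
[i=2,j=2] 2<5 → i++
[i=3,j=2] 7>5 → j++
[i=3,j=3] 7==7 emit → i++,j++
[i=4,j=4] 14>9 → j++
[i=4,j=5] 14>13 → j++
[i=4,j=6] 14<19 → i++
[i=5,j=6] 19==19 emit → i++,j++
[i=6,j=7] 25==25 emit → i++,j++

intersection = [1, 7, 19, 25]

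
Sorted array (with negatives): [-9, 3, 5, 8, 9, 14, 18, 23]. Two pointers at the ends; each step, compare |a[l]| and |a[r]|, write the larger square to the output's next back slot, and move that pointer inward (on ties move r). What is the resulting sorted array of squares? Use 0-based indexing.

[0,7] |-9|<=|23| out[7]=529 → r--
[0,6] |-9|<=|18| out[6]=324 → r--
[0,5] |-9|<=|14| out[5]=196 → r--
[0,4] |-9|<=|9| out[4]=81 → r--
[0,3] |-9|>|8| out[3]=81 → l++
[1,3] |3|<=|8| out[2]=64 → r--
[1,2] |3|<=|5| out[1]=25 → r--
[1,1] |3|<=|3| out[0]=9 → r--

[9, 25, 64, 81, 81, 196, 324, 529]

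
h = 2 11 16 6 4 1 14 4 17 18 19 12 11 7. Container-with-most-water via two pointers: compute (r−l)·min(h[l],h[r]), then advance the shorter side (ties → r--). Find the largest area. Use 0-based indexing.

max area = 128

[0,13] min(2,7)*13=26 best=26 * → l++
[1,13] min(11,7)*12=84 best=84 * → r--
[1,12] min(11,11)*11=121 best=121 * → r--
[1,11] min(11,12)*10=110 best=121 → l++
[2,11] min(16,12)*9=108 best=121 → r--
[2,10] min(16,19)*8=128 best=128 * → l++
[3,10] min(6,19)*7=42 best=128 → l++
[4,10] min(4,19)*6=24 best=128 → l++
[5,10] min(1,19)*5=5 best=128 → l++
[6,10] min(14,19)*4=56 best=128 → l++
[7,10] min(4,19)*3=12 best=128 → l++
[8,10] min(17,19)*2=34 best=128 → l++
[9,10] min(18,19)*1=18 best=128 → l++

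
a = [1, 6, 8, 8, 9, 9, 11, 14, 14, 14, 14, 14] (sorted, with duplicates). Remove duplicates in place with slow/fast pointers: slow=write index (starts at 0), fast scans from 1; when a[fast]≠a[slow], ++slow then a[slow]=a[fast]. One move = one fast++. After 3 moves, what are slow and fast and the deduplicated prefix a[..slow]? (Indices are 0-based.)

slow=0 fast=1: a[fast]=6≠a[slow]=1 write a[1]=6, slow++,fast++
slow=1 fast=2: a[fast]=8≠a[slow]=6 write a[2]=8, slow++,fast++
slow=2 fast=3: a[fast]=8=a[slow] dup, fast++

slow=2, fast=4, prefix=[1, 6, 8]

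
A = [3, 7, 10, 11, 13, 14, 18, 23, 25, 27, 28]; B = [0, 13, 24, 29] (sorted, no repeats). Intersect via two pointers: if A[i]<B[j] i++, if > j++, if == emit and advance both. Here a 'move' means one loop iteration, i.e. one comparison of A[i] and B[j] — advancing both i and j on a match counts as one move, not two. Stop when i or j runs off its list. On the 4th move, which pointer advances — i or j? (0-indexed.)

i

i=0 j=0: 3>0, j++
i=0 j=1: 3<13, i++
i=1 j=1: 7<13, i++
i=2 j=1: 10<13, i++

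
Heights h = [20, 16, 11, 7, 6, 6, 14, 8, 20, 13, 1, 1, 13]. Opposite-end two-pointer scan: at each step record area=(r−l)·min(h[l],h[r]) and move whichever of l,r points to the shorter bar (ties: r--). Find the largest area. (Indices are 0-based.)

[0,12] min(20,13)*12=156 best=156 * → r--
[0,11] min(20,1)*11=11 best=156 → r--
[0,10] min(20,1)*10=10 best=156 → r--
[0,9] min(20,13)*9=117 best=156 → r--
[0,8] min(20,20)*8=160 best=160 * → r--
[0,7] min(20,8)*7=56 best=160 → r--
[0,6] min(20,14)*6=84 best=160 → r--
[0,5] min(20,6)*5=30 best=160 → r--
[0,4] min(20,6)*4=24 best=160 → r--
[0,3] min(20,7)*3=21 best=160 → r--
[0,2] min(20,11)*2=22 best=160 → r--
[0,1] min(20,16)*1=16 best=160 → r--

max area = 160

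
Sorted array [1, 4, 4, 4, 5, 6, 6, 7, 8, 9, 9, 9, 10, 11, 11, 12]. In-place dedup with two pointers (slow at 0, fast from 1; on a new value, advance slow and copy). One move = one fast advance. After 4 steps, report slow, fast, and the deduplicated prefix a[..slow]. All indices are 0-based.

(s=0,f=1) a[fast]=4≠a[slow]=1 write a[1]=4 → slow++,fast++
(s=1,f=2) a[fast]=4=a[slow] dup → fast++
(s=1,f=3) a[fast]=4=a[slow] dup → fast++
(s=1,f=4) a[fast]=5≠a[slow]=4 write a[2]=5 → slow++,fast++

slow=2, fast=5, prefix=[1, 4, 5]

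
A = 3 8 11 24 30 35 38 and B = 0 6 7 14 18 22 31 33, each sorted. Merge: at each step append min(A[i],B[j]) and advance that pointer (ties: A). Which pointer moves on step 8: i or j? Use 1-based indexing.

j

i=1 j=1: A[i]=3>B[j]=0 take 0, j++
i=1 j=2: A[i]=3<=B[j]=6 take 3, i++
i=2 j=2: A[i]=8>B[j]=6 take 6, j++
i=2 j=3: A[i]=8>B[j]=7 take 7, j++
i=2 j=4: A[i]=8<=B[j]=14 take 8, i++
i=3 j=4: A[i]=11<=B[j]=14 take 11, i++
i=4 j=4: A[i]=24>B[j]=14 take 14, j++
i=4 j=5: A[i]=24>B[j]=18 take 18, j++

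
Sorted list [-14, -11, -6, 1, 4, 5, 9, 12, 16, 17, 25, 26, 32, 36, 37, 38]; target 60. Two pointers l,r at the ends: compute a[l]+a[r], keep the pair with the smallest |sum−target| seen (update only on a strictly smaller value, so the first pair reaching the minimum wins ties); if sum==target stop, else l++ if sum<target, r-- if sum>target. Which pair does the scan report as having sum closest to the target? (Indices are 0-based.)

[0,15] -14+38=24 d=36 * → l++
[1,15] -11+38=27 d=33 * → l++
[2,15] -6+38=32 d=28 * → l++
[3,15] 1+38=39 d=21 * → l++
[4,15] 4+38=42 d=18 * → l++
[5,15] 5+38=43 d=17 * → l++
[6,15] 9+38=47 d=13 * → l++
[7,15] 12+38=50 d=10 * → l++
[8,15] 16+38=54 d=6 * → l++
[9,15] 17+38=55 d=5 * → l++
[10,15] 25+38=63 d=3 * → r--
[10,14] 25+37=62 d=2 * → r--
[10,13] 25+36=61 d=1 * → r--
[10,12] 25+32=57 d=3 → l++
[11,12] 26+32=58 d=2 → l++

pair (25, 36) with sum 61 (|Δ|=1)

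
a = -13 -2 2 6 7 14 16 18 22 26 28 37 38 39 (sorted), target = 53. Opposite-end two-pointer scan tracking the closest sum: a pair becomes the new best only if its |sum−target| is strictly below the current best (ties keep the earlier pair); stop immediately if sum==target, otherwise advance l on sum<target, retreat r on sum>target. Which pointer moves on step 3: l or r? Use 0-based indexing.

l

[0,13] -13+39=26 d=27 * → l++
[1,13] -2+39=37 d=16 * → l++
[2,13] 2+39=41 d=12 * → l++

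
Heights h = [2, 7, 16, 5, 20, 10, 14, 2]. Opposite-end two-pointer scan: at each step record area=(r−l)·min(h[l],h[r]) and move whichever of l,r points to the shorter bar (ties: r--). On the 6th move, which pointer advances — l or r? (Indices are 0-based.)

l

l=0 r=7: min(2,2)*7=14 best=14 *, r--
l=0 r=6: min(2,14)*6=12 best=14, l++
l=1 r=6: min(7,14)*5=35 best=35 *, l++
l=2 r=6: min(16,14)*4=56 best=56 *, r--
l=2 r=5: min(16,10)*3=30 best=56, r--
l=2 r=4: min(16,20)*2=32 best=56, l++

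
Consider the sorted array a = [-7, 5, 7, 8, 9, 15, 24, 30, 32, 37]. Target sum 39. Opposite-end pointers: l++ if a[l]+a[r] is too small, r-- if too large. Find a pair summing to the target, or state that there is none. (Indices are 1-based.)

(7, 32)

l=1 r=10: -7+37=30 <39, l++
l=2 r=10: 5+37=42 >39, r--
l=2 r=9: 5+32=37 <39, l++
l=3 r=9: 7+32=39, found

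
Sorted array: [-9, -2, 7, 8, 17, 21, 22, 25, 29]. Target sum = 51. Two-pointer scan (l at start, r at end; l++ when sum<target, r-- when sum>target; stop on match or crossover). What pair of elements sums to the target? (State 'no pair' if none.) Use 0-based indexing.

[0,8] -9+29=20 <51 → l++
[1,8] -2+29=27 <51 → l++
[2,8] 7+29=36 <51 → l++
[3,8] 8+29=37 <51 → l++
[4,8] 17+29=46 <51 → l++
[5,8] 21+29=50 <51 → l++
[6,8] 22+29=51 → found

(22, 29)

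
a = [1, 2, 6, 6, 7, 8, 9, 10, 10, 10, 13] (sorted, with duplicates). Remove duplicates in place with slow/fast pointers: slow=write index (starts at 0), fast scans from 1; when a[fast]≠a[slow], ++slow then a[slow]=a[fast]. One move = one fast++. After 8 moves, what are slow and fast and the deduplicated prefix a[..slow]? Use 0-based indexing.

slow=6, fast=9, prefix=[1, 2, 6, 7, 8, 9, 10]

slow=0 fast=1: a[fast]=2≠a[slow]=1 write a[1]=2, slow++,fast++
slow=1 fast=2: a[fast]=6≠a[slow]=2 write a[2]=6, slow++,fast++
slow=2 fast=3: a[fast]=6=a[slow] dup, fast++
slow=2 fast=4: a[fast]=7≠a[slow]=6 write a[3]=7, slow++,fast++
slow=3 fast=5: a[fast]=8≠a[slow]=7 write a[4]=8, slow++,fast++
slow=4 fast=6: a[fast]=9≠a[slow]=8 write a[5]=9, slow++,fast++
slow=5 fast=7: a[fast]=10≠a[slow]=9 write a[6]=10, slow++,fast++
slow=6 fast=8: a[fast]=10=a[slow] dup, fast++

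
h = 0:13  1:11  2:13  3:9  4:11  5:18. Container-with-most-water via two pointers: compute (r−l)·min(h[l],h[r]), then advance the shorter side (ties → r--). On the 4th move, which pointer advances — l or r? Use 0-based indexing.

l

[0,5] min(13,18)*5=65 best=65 * → l++
[1,5] min(11,18)*4=44 best=65 → l++
[2,5] min(13,18)*3=39 best=65 → l++
[3,5] min(9,18)*2=18 best=65 → l++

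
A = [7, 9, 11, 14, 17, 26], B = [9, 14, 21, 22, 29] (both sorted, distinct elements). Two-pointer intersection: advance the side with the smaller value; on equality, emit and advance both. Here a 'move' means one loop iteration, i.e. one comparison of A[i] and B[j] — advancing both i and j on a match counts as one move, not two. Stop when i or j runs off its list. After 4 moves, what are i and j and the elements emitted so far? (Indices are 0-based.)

i=4, j=2, emitted=[9, 14]

[i=0,j=0] 7<9 → i++
[i=1,j=0] 9==9 emit → i++,j++
[i=2,j=1] 11<14 → i++
[i=3,j=1] 14==14 emit → i++,j++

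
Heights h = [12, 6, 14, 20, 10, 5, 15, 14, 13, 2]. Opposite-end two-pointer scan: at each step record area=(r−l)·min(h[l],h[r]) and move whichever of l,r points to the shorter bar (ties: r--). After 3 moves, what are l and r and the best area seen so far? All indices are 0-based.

l=0 r=9: min(12,2)*9=18 best=18 *, r--
l=0 r=8: min(12,13)*8=96 best=96 *, l++
l=1 r=8: min(6,13)*7=42 best=96, l++

l=2, r=8, best area=96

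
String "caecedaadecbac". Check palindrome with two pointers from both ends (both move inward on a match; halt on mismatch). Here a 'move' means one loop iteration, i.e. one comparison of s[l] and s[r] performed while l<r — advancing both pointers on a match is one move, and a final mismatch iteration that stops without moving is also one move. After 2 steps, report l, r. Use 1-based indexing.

l=3, r=12

l=1 r=14: 'c'=='c', l++,r--
l=2 r=13: 'a'=='a', l++,r--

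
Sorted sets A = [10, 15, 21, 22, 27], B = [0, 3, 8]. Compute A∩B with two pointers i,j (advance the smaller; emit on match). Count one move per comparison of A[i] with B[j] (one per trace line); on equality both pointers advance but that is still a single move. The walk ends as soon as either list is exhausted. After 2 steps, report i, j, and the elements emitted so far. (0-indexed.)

[i=0,j=0] 10>0 → j++
[i=0,j=1] 10>3 → j++

i=0, j=2, emitted=[]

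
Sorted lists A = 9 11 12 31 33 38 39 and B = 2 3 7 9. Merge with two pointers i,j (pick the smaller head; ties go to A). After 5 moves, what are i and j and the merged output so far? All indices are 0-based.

i=1, j=4, merged so far=[2, 3, 7, 9, 9]

i=0 j=0: A[i]=9>B[j]=2 take 2, j++
i=0 j=1: A[i]=9>B[j]=3 take 3, j++
i=0 j=2: A[i]=9>B[j]=7 take 7, j++
i=0 j=3: A[i]=9<=B[j]=9 take 9, i++
i=1 j=3: A[i]=11>B[j]=9 take 9, j++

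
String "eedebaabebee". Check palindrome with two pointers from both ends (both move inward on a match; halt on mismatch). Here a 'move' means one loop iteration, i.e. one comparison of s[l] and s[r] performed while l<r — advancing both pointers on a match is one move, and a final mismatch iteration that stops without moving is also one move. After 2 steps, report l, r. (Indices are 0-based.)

l=0 r=11: 'e'=='e', l++,r--
l=1 r=10: 'e'=='e', l++,r--

l=2, r=9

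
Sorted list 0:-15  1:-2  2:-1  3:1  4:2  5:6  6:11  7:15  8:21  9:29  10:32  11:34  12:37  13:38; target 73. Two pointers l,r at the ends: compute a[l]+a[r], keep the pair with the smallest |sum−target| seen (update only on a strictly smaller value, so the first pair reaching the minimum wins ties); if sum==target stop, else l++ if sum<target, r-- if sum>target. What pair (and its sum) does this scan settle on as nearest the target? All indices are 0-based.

pair (34, 38) with sum 72 (|Δ|=1)

[0,13] -15+38=23 d=50 * → l++
[1,13] -2+38=36 d=37 * → l++
[2,13] -1+38=37 d=36 * → l++
[3,13] 1+38=39 d=34 * → l++
[4,13] 2+38=40 d=33 * → l++
[5,13] 6+38=44 d=29 * → l++
[6,13] 11+38=49 d=24 * → l++
[7,13] 15+38=53 d=20 * → l++
[8,13] 21+38=59 d=14 * → l++
[9,13] 29+38=67 d=6 * → l++
[10,13] 32+38=70 d=3 * → l++
[11,13] 34+38=72 d=1 * → l++
[12,13] 37+38=75 d=2 → r--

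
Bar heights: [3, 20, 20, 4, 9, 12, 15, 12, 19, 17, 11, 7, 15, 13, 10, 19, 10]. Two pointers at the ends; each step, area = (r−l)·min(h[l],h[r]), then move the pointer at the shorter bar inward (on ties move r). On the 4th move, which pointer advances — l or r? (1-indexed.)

l=1 r=17: min(3,10)*16=48 best=48 *, l++
l=2 r=17: min(20,10)*15=150 best=150 *, r--
l=2 r=16: min(20,19)*14=266 best=266 *, r--
l=2 r=15: min(20,10)*13=130 best=266, r--

r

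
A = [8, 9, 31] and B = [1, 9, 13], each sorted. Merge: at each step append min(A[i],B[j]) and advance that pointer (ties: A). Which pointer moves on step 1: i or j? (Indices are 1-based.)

i=1 j=1: A[i]=8>B[j]=1 take 1, j++

j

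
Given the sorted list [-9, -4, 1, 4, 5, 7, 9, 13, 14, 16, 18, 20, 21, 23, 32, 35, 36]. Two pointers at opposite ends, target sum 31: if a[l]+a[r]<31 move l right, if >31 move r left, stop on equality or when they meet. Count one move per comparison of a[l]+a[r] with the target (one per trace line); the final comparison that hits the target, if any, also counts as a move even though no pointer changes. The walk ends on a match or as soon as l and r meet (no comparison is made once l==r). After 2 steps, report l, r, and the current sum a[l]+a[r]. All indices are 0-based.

[0,16] -9+36=27 <31 → l++
[1,16] -4+36=32 >31 → r--

l=1, r=15, sum=31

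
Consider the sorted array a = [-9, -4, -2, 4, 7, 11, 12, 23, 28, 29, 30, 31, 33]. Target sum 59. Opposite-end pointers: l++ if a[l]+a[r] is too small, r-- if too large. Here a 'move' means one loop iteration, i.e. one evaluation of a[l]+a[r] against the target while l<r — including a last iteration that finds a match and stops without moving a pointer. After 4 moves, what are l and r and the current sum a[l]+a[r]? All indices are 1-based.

l=1 r=13: -9+33=24 <59, l++
l=2 r=13: -4+33=29 <59, l++
l=3 r=13: -2+33=31 <59, l++
l=4 r=13: 4+33=37 <59, l++

l=5, r=13, sum=40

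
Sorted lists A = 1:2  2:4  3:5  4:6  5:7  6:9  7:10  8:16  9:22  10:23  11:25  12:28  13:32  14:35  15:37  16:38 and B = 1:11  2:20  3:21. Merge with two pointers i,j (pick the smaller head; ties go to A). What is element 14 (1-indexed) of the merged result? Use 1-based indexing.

i=1 j=1: A[i]=2<=B[j]=11 take 2, i++
i=2 j=1: A[i]=4<=B[j]=11 take 4, i++
i=3 j=1: A[i]=5<=B[j]=11 take 5, i++
i=4 j=1: A[i]=6<=B[j]=11 take 6, i++
i=5 j=1: A[i]=7<=B[j]=11 take 7, i++
i=6 j=1: A[i]=9<=B[j]=11 take 9, i++
i=7 j=1: A[i]=10<=B[j]=11 take 10, i++
i=8 j=1: A[i]=16>B[j]=11 take 11, j++
i=8 j=2: A[i]=16<=B[j]=20 take 16, i++
i=9 j=2: A[i]=22>B[j]=20 take 20, j++
i=9 j=3: A[i]=22>B[j]=21 take 21, j++
i=9 j=4: B done, take A[i]=22, i++
i=10 j=4: B done, take A[i]=23, i++
i=11 j=4: B done, take A[i]=25, i++
i=12 j=4: B done, take A[i]=28, i++
i=13 j=4: B done, take A[i]=32, i++
i=14 j=4: B done, take A[i]=35, i++
i=15 j=4: B done, take A[i]=37, i++
i=16 j=4: B done, take A[i]=38, i++

merged[14] = 25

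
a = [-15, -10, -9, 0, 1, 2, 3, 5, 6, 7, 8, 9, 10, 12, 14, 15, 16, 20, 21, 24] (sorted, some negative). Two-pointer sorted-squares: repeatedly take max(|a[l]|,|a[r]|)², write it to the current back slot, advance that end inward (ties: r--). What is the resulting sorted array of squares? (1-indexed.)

[0, 1, 4, 9, 25, 36, 49, 64, 81, 81, 100, 100, 144, 196, 225, 225, 256, 400, 441, 576]

l=1 r=20: |-15|<=|24| out[20]=576, r--
l=1 r=19: |-15|<=|21| out[19]=441, r--
l=1 r=18: |-15|<=|20| out[18]=400, r--
l=1 r=17: |-15|<=|16| out[17]=256, r--
l=1 r=16: |-15|<=|15| out[16]=225, r--
l=1 r=15: |-15|>|14| out[15]=225, l++
l=2 r=15: |-10|<=|14| out[14]=196, r--
l=2 r=14: |-10|<=|12| out[13]=144, r--
l=2 r=13: |-10|<=|10| out[12]=100, r--
l=2 r=12: |-10|>|9| out[11]=100, l++
l=3 r=12: |-9|<=|9| out[10]=81, r--
l=3 r=11: |-9|>|8| out[9]=81, l++
l=4 r=11: |0|<=|8| out[8]=64, r--
l=4 r=10: |0|<=|7| out[7]=49, r--
l=4 r=9: |0|<=|6| out[6]=36, r--
l=4 r=8: |0|<=|5| out[5]=25, r--
l=4 r=7: |0|<=|3| out[4]=9, r--
l=4 r=6: |0|<=|2| out[3]=4, r--
l=4 r=5: |0|<=|1| out[2]=1, r--
l=4 r=4: |0|<=|0| out[1]=0, r--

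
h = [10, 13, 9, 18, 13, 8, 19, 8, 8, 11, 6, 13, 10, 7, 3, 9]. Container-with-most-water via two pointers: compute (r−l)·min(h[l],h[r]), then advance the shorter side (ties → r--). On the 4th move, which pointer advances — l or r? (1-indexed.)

r

l=1 r=16: min(10,9)*15=135 best=135 *, r--
l=1 r=15: min(10,3)*14=42 best=135, r--
l=1 r=14: min(10,7)*13=91 best=135, r--
l=1 r=13: min(10,10)*12=120 best=135, r--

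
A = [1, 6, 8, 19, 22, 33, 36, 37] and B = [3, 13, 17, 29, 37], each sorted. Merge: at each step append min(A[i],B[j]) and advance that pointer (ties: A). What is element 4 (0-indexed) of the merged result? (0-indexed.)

merged[4] = 13

[i=0,j=0] A[i]=1<=B[j]=3 take 1 → i++
[i=1,j=0] A[i]=6>B[j]=3 take 3 → j++
[i=1,j=1] A[i]=6<=B[j]=13 take 6 → i++
[i=2,j=1] A[i]=8<=B[j]=13 take 8 → i++
[i=3,j=1] A[i]=19>B[j]=13 take 13 → j++
[i=3,j=2] A[i]=19>B[j]=17 take 17 → j++
[i=3,j=3] A[i]=19<=B[j]=29 take 19 → i++
[i=4,j=3] A[i]=22<=B[j]=29 take 22 → i++
[i=5,j=3] A[i]=33>B[j]=29 take 29 → j++
[i=5,j=4] A[i]=33<=B[j]=37 take 33 → i++
[i=6,j=4] A[i]=36<=B[j]=37 take 36 → i++
[i=7,j=4] A[i]=37<=B[j]=37 take 37 → i++
[i=8,j=4] A done, take B[j]=37 → j++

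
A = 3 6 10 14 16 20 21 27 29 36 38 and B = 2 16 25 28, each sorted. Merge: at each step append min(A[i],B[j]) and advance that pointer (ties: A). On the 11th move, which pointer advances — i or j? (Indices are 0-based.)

i

[i=0,j=0] A[i]=3>B[j]=2 take 2 → j++
[i=0,j=1] A[i]=3<=B[j]=16 take 3 → i++
[i=1,j=1] A[i]=6<=B[j]=16 take 6 → i++
[i=2,j=1] A[i]=10<=B[j]=16 take 10 → i++
[i=3,j=1] A[i]=14<=B[j]=16 take 14 → i++
[i=4,j=1] A[i]=16<=B[j]=16 take 16 → i++
[i=5,j=1] A[i]=20>B[j]=16 take 16 → j++
[i=5,j=2] A[i]=20<=B[j]=25 take 20 → i++
[i=6,j=2] A[i]=21<=B[j]=25 take 21 → i++
[i=7,j=2] A[i]=27>B[j]=25 take 25 → j++
[i=7,j=3] A[i]=27<=B[j]=28 take 27 → i++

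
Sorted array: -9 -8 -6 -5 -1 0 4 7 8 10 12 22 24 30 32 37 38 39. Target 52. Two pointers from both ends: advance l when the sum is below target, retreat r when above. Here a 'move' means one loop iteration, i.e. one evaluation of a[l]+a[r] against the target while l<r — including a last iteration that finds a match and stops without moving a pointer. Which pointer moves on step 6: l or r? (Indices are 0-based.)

[0,17] -9+39=30 <52 → l++
[1,17] -8+39=31 <52 → l++
[2,17] -6+39=33 <52 → l++
[3,17] -5+39=34 <52 → l++
[4,17] -1+39=38 <52 → l++
[5,17] 0+39=39 <52 → l++

l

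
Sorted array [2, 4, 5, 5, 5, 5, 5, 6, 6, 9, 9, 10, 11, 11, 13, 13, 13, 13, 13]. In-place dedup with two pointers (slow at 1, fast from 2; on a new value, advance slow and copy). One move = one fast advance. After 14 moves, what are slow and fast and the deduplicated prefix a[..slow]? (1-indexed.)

slow=8, fast=16, prefix=[2, 4, 5, 6, 9, 10, 11, 13]

(s=1,f=2) a[fast]=4≠a[slow]=2 write a[2]=4 → slow++,fast++
(s=2,f=3) a[fast]=5≠a[slow]=4 write a[3]=5 → slow++,fast++
(s=3,f=4) a[fast]=5=a[slow] dup → fast++
(s=3,f=5) a[fast]=5=a[slow] dup → fast++
(s=3,f=6) a[fast]=5=a[slow] dup → fast++
(s=3,f=7) a[fast]=5=a[slow] dup → fast++
(s=3,f=8) a[fast]=6≠a[slow]=5 write a[4]=6 → slow++,fast++
(s=4,f=9) a[fast]=6=a[slow] dup → fast++
(s=4,f=10) a[fast]=9≠a[slow]=6 write a[5]=9 → slow++,fast++
(s=5,f=11) a[fast]=9=a[slow] dup → fast++
(s=5,f=12) a[fast]=10≠a[slow]=9 write a[6]=10 → slow++,fast++
(s=6,f=13) a[fast]=11≠a[slow]=10 write a[7]=11 → slow++,fast++
(s=7,f=14) a[fast]=11=a[slow] dup → fast++
(s=7,f=15) a[fast]=13≠a[slow]=11 write a[8]=13 → slow++,fast++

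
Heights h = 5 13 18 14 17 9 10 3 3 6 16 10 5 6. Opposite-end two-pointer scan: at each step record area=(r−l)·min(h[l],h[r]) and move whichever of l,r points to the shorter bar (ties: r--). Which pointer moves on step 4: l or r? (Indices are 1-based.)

l=1 r=14: min(5,6)*13=65 best=65 *, l++
l=2 r=14: min(13,6)*12=72 best=72 *, r--
l=2 r=13: min(13,5)*11=55 best=72, r--
l=2 r=12: min(13,10)*10=100 best=100 *, r--

r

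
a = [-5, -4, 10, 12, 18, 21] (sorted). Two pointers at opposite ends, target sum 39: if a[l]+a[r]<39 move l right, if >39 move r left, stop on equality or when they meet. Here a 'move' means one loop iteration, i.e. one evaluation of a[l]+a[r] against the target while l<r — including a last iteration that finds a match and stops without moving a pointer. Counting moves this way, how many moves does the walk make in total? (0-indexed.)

5 moves

[0,5] -5+21=16 <39 → l++
[1,5] -4+21=17 <39 → l++
[2,5] 10+21=31 <39 → l++
[3,5] 12+21=33 <39 → l++
[4,5] 18+21=39 → found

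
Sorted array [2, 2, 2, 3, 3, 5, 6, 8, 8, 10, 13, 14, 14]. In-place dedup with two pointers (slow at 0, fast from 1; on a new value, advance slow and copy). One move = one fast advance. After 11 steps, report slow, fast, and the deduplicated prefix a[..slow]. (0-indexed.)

(s=0,f=1) a[fast]=2=a[slow] dup → fast++
(s=0,f=2) a[fast]=2=a[slow] dup → fast++
(s=0,f=3) a[fast]=3≠a[slow]=2 write a[1]=3 → slow++,fast++
(s=1,f=4) a[fast]=3=a[slow] dup → fast++
(s=1,f=5) a[fast]=5≠a[slow]=3 write a[2]=5 → slow++,fast++
(s=2,f=6) a[fast]=6≠a[slow]=5 write a[3]=6 → slow++,fast++
(s=3,f=7) a[fast]=8≠a[slow]=6 write a[4]=8 → slow++,fast++
(s=4,f=8) a[fast]=8=a[slow] dup → fast++
(s=4,f=9) a[fast]=10≠a[slow]=8 write a[5]=10 → slow++,fast++
(s=5,f=10) a[fast]=13≠a[slow]=10 write a[6]=13 → slow++,fast++
(s=6,f=11) a[fast]=14≠a[slow]=13 write a[7]=14 → slow++,fast++

slow=7, fast=12, prefix=[2, 3, 5, 6, 8, 10, 13, 14]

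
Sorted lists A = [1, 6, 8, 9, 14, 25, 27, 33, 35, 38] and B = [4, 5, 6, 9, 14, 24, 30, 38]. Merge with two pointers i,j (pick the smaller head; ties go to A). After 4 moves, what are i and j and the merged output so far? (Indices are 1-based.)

[i=1,j=1] A[i]=1<=B[j]=4 take 1 → i++
[i=2,j=1] A[i]=6>B[j]=4 take 4 → j++
[i=2,j=2] A[i]=6>B[j]=5 take 5 → j++
[i=2,j=3] A[i]=6<=B[j]=6 take 6 → i++

i=3, j=3, merged so far=[1, 4, 5, 6]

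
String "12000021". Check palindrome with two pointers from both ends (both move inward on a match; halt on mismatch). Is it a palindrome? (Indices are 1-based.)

palindrome

l=1 r=8: '1'=='1', l++,r--
l=2 r=7: '2'=='2', l++,r--
l=3 r=6: '0'=='0', l++,r--
l=4 r=5: '0'=='0', l++,r--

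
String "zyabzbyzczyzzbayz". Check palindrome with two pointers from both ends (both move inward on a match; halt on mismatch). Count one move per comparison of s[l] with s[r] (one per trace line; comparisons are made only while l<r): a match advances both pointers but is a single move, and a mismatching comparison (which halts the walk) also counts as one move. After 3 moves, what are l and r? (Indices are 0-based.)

l=3, r=13

[0,16] 'z'=='z' → l++,r--
[1,15] 'y'=='y' → l++,r--
[2,14] 'a'=='a' → l++,r--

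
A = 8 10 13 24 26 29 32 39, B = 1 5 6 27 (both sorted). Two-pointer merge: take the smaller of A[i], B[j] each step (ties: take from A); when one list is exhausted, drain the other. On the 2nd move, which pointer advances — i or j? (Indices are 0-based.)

j

i=0 j=0: A[i]=8>B[j]=1 take 1, j++
i=0 j=1: A[i]=8>B[j]=5 take 5, j++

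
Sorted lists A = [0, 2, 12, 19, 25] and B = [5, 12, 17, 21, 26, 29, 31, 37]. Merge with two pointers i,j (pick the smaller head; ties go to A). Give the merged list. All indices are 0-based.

[0, 2, 5, 12, 12, 17, 19, 21, 25, 26, 29, 31, 37]

[i=0,j=0] A[i]=0<=B[j]=5 take 0 → i++
[i=1,j=0] A[i]=2<=B[j]=5 take 2 → i++
[i=2,j=0] A[i]=12>B[j]=5 take 5 → j++
[i=2,j=1] A[i]=12<=B[j]=12 take 12 → i++
[i=3,j=1] A[i]=19>B[j]=12 take 12 → j++
[i=3,j=2] A[i]=19>B[j]=17 take 17 → j++
[i=3,j=3] A[i]=19<=B[j]=21 take 19 → i++
[i=4,j=3] A[i]=25>B[j]=21 take 21 → j++
[i=4,j=4] A[i]=25<=B[j]=26 take 25 → i++
[i=5,j=4] A done, take B[j]=26 → j++
[i=5,j=5] A done, take B[j]=29 → j++
[i=5,j=6] A done, take B[j]=31 → j++
[i=5,j=7] A done, take B[j]=37 → j++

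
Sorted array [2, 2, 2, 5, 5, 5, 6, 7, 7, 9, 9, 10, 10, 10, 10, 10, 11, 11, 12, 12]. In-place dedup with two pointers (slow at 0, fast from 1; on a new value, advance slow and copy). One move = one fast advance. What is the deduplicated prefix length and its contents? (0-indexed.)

(s=0,f=1) a[fast]=2=a[slow] dup → fast++
(s=0,f=2) a[fast]=2=a[slow] dup → fast++
(s=0,f=3) a[fast]=5≠a[slow]=2 write a[1]=5 → slow++,fast++
(s=1,f=4) a[fast]=5=a[slow] dup → fast++
(s=1,f=5) a[fast]=5=a[slow] dup → fast++
(s=1,f=6) a[fast]=6≠a[slow]=5 write a[2]=6 → slow++,fast++
(s=2,f=7) a[fast]=7≠a[slow]=6 write a[3]=7 → slow++,fast++
(s=3,f=8) a[fast]=7=a[slow] dup → fast++
(s=3,f=9) a[fast]=9≠a[slow]=7 write a[4]=9 → slow++,fast++
(s=4,f=10) a[fast]=9=a[slow] dup → fast++
(s=4,f=11) a[fast]=10≠a[slow]=9 write a[5]=10 → slow++,fast++
(s=5,f=12) a[fast]=10=a[slow] dup → fast++
(s=5,f=13) a[fast]=10=a[slow] dup → fast++
(s=5,f=14) a[fast]=10=a[slow] dup → fast++
(s=5,f=15) a[fast]=10=a[slow] dup → fast++
(s=5,f=16) a[fast]=11≠a[slow]=10 write a[6]=11 → slow++,fast++
(s=6,f=17) a[fast]=11=a[slow] dup → fast++
(s=6,f=18) a[fast]=12≠a[slow]=11 write a[7]=12 → slow++,fast++
(s=7,f=19) a[fast]=12=a[slow] dup → fast++

length 8; prefix = [2, 5, 6, 7, 9, 10, 11, 12]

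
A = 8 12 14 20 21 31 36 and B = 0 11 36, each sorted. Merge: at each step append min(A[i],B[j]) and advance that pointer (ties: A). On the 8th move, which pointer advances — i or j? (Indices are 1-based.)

[i=1,j=1] A[i]=8>B[j]=0 take 0 → j++
[i=1,j=2] A[i]=8<=B[j]=11 take 8 → i++
[i=2,j=2] A[i]=12>B[j]=11 take 11 → j++
[i=2,j=3] A[i]=12<=B[j]=36 take 12 → i++
[i=3,j=3] A[i]=14<=B[j]=36 take 14 → i++
[i=4,j=3] A[i]=20<=B[j]=36 take 20 → i++
[i=5,j=3] A[i]=21<=B[j]=36 take 21 → i++
[i=6,j=3] A[i]=31<=B[j]=36 take 31 → i++

i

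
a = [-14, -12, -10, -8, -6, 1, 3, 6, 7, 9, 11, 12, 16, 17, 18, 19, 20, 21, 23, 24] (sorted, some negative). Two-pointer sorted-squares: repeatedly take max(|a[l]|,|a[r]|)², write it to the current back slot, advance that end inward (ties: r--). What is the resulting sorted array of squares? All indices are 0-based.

l=0 r=19: |-14|<=|24| out[19]=576, r--
l=0 r=18: |-14|<=|23| out[18]=529, r--
l=0 r=17: |-14|<=|21| out[17]=441, r--
l=0 r=16: |-14|<=|20| out[16]=400, r--
l=0 r=15: |-14|<=|19| out[15]=361, r--
l=0 r=14: |-14|<=|18| out[14]=324, r--
l=0 r=13: |-14|<=|17| out[13]=289, r--
l=0 r=12: |-14|<=|16| out[12]=256, r--
l=0 r=11: |-14|>|12| out[11]=196, l++
l=1 r=11: |-12|<=|12| out[10]=144, r--
l=1 r=10: |-12|>|11| out[9]=144, l++
l=2 r=10: |-10|<=|11| out[8]=121, r--
l=2 r=9: |-10|>|9| out[7]=100, l++
l=3 r=9: |-8|<=|9| out[6]=81, r--
l=3 r=8: |-8|>|7| out[5]=64, l++
l=4 r=8: |-6|<=|7| out[4]=49, r--
l=4 r=7: |-6|<=|6| out[3]=36, r--
l=4 r=6: |-6|>|3| out[2]=36, l++
l=5 r=6: |1|<=|3| out[1]=9, r--
l=5 r=5: |1|<=|1| out[0]=1, r--

[1, 9, 36, 36, 49, 64, 81, 100, 121, 144, 144, 196, 256, 289, 324, 361, 400, 441, 529, 576]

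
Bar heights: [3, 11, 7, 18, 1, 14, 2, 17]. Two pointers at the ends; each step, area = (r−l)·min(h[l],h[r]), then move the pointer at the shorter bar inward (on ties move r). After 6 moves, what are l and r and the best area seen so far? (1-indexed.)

[1,8] min(3,17)*7=21 best=21 * → l++
[2,8] min(11,17)*6=66 best=66 * → l++
[3,8] min(7,17)*5=35 best=66 → l++
[4,8] min(18,17)*4=68 best=68 * → r--
[4,7] min(18,2)*3=6 best=68 → r--
[4,6] min(18,14)*2=28 best=68 → r--

l=4, r=5, best area=68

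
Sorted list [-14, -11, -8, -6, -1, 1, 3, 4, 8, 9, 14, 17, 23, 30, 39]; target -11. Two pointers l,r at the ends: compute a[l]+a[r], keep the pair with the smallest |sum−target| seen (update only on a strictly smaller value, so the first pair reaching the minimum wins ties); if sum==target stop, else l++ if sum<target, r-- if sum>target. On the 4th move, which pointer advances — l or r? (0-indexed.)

r

l=0 r=14: -14+39=25 d=36 *, r--
l=0 r=13: -14+30=16 d=27 *, r--
l=0 r=12: -14+23=9 d=20 *, r--
l=0 r=11: -14+17=3 d=14 *, r--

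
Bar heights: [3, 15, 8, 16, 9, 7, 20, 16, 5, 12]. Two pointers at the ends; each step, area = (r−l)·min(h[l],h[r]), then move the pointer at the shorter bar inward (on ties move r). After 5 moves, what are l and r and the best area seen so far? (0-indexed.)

l=0 r=9: min(3,12)*9=27 best=27 *, l++
l=1 r=9: min(15,12)*8=96 best=96 *, r--
l=1 r=8: min(15,5)*7=35 best=96, r--
l=1 r=7: min(15,16)*6=90 best=96, l++
l=2 r=7: min(8,16)*5=40 best=96, l++

l=3, r=7, best area=96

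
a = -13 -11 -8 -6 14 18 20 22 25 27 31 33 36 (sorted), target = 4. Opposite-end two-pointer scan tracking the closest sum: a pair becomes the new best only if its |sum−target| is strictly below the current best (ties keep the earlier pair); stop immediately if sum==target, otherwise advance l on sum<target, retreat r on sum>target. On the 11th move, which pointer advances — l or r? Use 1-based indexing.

r

l=1 r=13: -13+36=23 d=19 *, r--
l=1 r=12: -13+33=20 d=16 *, r--
l=1 r=11: -13+31=18 d=14 *, r--
l=1 r=10: -13+27=14 d=10 *, r--
l=1 r=9: -13+25=12 d=8 *, r--
l=1 r=8: -13+22=9 d=5 *, r--
l=1 r=7: -13+20=7 d=3 *, r--
l=1 r=6: -13+18=5 d=1 *, r--
l=1 r=5: -13+14=1 d=3, l++
l=2 r=5: -11+14=3 d=1, l++
l=3 r=5: -8+14=6 d=2, r--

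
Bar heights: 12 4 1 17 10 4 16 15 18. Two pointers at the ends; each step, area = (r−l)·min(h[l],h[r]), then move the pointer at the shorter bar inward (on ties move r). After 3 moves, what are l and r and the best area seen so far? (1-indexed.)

l=4, r=9, best area=96

[1,9] min(12,18)*8=96 best=96 * → l++
[2,9] min(4,18)*7=28 best=96 → l++
[3,9] min(1,18)*6=6 best=96 → l++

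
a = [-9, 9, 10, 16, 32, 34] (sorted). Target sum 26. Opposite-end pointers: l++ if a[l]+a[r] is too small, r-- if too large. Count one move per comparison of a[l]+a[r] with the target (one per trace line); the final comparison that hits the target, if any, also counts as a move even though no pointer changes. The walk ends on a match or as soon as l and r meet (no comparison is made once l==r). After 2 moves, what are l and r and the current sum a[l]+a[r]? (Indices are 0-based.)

l=1, r=4, sum=41

[0,5] -9+34=25 <26 → l++
[1,5] 9+34=43 >26 → r--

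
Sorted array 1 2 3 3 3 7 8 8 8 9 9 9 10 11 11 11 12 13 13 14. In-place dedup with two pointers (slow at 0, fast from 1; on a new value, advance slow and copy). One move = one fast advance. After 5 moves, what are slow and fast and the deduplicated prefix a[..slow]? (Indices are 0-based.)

slow=3, fast=6, prefix=[1, 2, 3, 7]

(s=0,f=1) a[fast]=2≠a[slow]=1 write a[1]=2 → slow++,fast++
(s=1,f=2) a[fast]=3≠a[slow]=2 write a[2]=3 → slow++,fast++
(s=2,f=3) a[fast]=3=a[slow] dup → fast++
(s=2,f=4) a[fast]=3=a[slow] dup → fast++
(s=2,f=5) a[fast]=7≠a[slow]=3 write a[3]=7 → slow++,fast++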